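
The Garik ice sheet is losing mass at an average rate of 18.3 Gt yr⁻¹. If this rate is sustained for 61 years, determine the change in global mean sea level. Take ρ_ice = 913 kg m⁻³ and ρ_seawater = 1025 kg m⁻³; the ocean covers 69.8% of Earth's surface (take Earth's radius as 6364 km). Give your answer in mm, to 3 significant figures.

≈ 3.07 mm

Total mass lost = 18.3 Gt/yr × 61 yr = 1116 Gt = 1.116×10^15 kg.
ρ_w = 1025 kg m⁻³, so water volume = 1.116×10^15 / 1025 = 1.089×10^12 m³.
Δh = 1.089×10^12 / 3.55×10^14 = 3.07×10^-3 m = 3.07 mm.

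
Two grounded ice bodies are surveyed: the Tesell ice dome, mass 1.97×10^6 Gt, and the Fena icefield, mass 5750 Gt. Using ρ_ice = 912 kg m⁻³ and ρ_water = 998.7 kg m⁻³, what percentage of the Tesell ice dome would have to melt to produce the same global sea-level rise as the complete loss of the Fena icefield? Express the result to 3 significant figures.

Equal sea-level rise means equal mass of meltwater, i.e. equal mass of ice lost.
Ice mass of Fena: 5.750×10^15 kg; ice mass of Tesell: 1.970×10^18 kg.
Fraction required = 5.750×10^15 / 1.970×10^18 = 2.92×10^-3 → 0.292 %.

≈ 0.292 %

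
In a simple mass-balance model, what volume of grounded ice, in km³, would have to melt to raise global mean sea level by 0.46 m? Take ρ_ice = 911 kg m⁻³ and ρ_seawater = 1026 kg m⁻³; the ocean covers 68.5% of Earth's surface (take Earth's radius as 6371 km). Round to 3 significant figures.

≈ 1.81×10^5 km³

Required water volume = Δh × A = 0.46 m × 3.49×10^14 m² = 1.607×10^14 m³ = 1.607×10^5 km³.
Ice volume = water volume × ρ_w/ρ_ice = 1.607×10^5 × 1026/911 = 1.81×10^5 km³.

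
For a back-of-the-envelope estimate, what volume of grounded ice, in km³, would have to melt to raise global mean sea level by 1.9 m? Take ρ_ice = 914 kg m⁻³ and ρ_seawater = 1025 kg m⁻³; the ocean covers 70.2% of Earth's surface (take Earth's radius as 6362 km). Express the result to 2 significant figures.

≈ 7.6×10^5 km³

Required water volume = Δh × A = 1.9 m × 3.57×10^14 m² = 6.784×10^14 m³ = 6.784×10^5 km³.
Ice volume = water volume × ρ_w/ρ_ice = 6.784×10^5 × 1025/914 = 7.6×10^5 km³.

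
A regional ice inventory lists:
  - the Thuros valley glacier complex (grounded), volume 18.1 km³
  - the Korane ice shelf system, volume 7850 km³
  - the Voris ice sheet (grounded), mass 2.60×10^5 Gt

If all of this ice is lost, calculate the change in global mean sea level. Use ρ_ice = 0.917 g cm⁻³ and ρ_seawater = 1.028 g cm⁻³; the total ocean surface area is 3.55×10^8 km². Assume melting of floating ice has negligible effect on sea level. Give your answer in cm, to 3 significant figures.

≈ 71.2 cm

Thuros: 18.1 km³ × (917/1028) = 16.15 km³ of water.
The Korane ice shelf system is floating and already displaces its own weight of water, so its melt adds essentially nothing to sea level.
Voris: 2.60×10^5 Gt = 2.600×10^17 kg; dividing by ρ_w = 1.028 g cm⁻³ = 1028 kg m⁻³ gives 2.529×10^14 m³ of water.
Total added water ≈ 2.529×10^14 m³ over 3.55×10^14 m² → Δh = 0.712 m = 71.2 cm.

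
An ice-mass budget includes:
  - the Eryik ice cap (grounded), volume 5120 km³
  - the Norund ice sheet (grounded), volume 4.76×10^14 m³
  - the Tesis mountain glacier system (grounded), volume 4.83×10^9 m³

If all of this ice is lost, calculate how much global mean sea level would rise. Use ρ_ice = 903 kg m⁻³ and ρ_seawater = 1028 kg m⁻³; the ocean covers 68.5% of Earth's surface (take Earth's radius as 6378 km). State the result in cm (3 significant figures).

Eryik: 5120 km³ × (903/1028) = 4497 km³ of water.
Norund: 4.76×10^14 m³ × (903/1028) = 4.181×10^14 m³ of water.
Tesis: 4.83×10^9 m³ × (903/1028) = 4.243×10^9 m³ of water.
Total added water ≈ 4.226×10^14 m³ over 3.50×10^14 m² → Δh = 1.21 m = 121 cm.

≈ 121 cm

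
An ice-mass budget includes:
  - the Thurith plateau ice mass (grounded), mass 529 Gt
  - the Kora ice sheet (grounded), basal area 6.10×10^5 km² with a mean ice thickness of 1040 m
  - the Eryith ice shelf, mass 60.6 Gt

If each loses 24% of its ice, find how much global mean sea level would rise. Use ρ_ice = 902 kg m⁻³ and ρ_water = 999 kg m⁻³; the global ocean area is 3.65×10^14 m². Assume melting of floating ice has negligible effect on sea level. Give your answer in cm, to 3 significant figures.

Thurith: 0.24 × 529 Gt = 1.270×10^14 kg; dividing by ρ_w = 999 kg m⁻³ gives 1.271×10^11 m³ of water.
Kora: ice volume = 6.10×10^5 km² × 1040 m = 6.344×10^5 km³; 0.24 × 6.344×10^5 × (902/999) = 1.375×10^5 km³ of water.
The Eryith ice shelf is floating and already displaces its own weight of water, so its melt adds essentially nothing to sea level.
Total added water ≈ 1.376×10^14 m³ over 3.65×10^14 m² → Δh = 0.377 m = 37.7 cm.

≈ 37.7 cm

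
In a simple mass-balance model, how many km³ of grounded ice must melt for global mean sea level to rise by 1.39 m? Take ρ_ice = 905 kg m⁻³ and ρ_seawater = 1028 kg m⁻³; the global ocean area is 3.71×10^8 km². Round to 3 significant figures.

≈ 5.86×10^5 km³

Required water volume = Δh × A = 1.39 m × 3.71×10^14 m² = 5.157×10^14 m³ = 5.157×10^5 km³.
Ice volume = water volume × ρ_w/ρ_ice = 5.157×10^5 × 1028/905 = 5.86×10^5 km³.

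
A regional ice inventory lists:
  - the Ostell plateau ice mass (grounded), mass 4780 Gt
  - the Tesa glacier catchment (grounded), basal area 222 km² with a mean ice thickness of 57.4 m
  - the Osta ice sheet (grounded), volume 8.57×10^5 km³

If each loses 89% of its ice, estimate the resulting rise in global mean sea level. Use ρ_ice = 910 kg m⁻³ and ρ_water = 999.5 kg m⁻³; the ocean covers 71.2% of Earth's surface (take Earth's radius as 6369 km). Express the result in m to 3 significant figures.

≈ 1.93 m

Ostell: 0.89 × 4780 Gt = 4.254×10^15 kg; dividing by ρ_w = 999.5 kg m⁻³ gives 4.256×10^12 m³ of water.
Tesa: ice volume = 222 km² × 57.4 m = 12.74 km³; 0.89 × 12.74 × (910/999.5) = 10.33 km³ of water.
Osta: 0.89 × 8.57×10^5 km³ × (910/999.5) = 6.944×10^5 km³ of water.
Total added water ≈ 6.987×10^14 m³ over 3.63×10^14 m² → Δh = 1.93 m.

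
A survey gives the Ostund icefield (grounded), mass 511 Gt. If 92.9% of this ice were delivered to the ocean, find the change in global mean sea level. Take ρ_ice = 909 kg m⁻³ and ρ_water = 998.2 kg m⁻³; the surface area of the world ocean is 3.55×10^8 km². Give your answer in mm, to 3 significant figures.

≈ 1.34 mm

Ostund: 0.929 × 511 Gt = 4.747×10^14 kg; dividing by ρ_w = 998.2 kg m⁻³ gives 4.756×10^11 m³ of water.
Spread over 3.55×10^14 m² of ocean, Δh = 4.756×10^11 / 3.55×10^14 = 1.34×10^-3 m = 1.34 mm.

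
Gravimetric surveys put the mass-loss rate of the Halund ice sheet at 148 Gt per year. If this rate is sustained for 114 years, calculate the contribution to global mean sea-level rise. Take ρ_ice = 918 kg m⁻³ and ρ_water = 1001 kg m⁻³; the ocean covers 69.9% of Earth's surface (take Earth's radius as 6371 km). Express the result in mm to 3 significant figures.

Total mass lost = 148 Gt/yr × 114 yr = 1.687×10^4 Gt = 1.687×10^16 kg.
ρ_w = 1001 kg m⁻³, so water volume = 1.687×10^16 / 1001 = 1.686×10^13 m³.
Δh = 1.686×10^13 / 3.57×10^14 = 0.0473 m = 47.3 mm.

≈ 47.3 mm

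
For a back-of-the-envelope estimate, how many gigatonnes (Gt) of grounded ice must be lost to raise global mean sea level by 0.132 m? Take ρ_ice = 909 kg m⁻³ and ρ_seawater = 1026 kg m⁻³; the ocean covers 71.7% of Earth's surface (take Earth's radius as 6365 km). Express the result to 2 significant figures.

Required water volume = Δh × A = 0.132 m × 3.65×10^14 m² = 4.818×10^13 m³.
ρ_w = 1026 kg m⁻³, so the mass of water = 4.818×10^13 m³ × 1026 kg m⁻³ = 4.944×10^16 kg = 4.9×10^4 Gt (and the same mass of ice, by conservation).

≈ 4.9×10^4 Gt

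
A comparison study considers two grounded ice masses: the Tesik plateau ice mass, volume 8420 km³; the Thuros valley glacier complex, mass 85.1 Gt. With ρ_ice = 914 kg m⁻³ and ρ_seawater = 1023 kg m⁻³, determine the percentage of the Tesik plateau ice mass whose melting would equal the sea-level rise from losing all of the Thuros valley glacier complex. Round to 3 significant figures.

≈ 1.11 %

Equal sea-level rise means equal mass of meltwater, i.e. equal mass of ice lost.
Ice mass of Thuros: 8.510×10^13 kg; ice mass of Tesik: 7.696×10^15 kg.
Fraction required = 8.510×10^13 / 7.696×10^15 = 0.0111 → 1.11 %.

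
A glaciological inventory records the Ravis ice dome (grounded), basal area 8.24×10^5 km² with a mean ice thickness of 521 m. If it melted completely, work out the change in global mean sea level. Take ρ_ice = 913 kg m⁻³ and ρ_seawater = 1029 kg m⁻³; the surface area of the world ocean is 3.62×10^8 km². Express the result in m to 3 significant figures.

Ravis: ice volume = 8.24×10^5 km² × 521 m = 4.293×10^5 km³; 4.293×10^5 × (913/1029) = 3.809×10^5 km³ of water.
Spread over 3.62×10^14 m² of ocean, Δh = 3.809×10^14 / 3.62×10^14 = 1.05 m.

≈ 1.05 m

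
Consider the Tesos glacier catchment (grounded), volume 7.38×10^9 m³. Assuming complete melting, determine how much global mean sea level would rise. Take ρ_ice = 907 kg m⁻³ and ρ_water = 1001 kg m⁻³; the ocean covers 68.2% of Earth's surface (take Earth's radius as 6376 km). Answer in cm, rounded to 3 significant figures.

Tesos: 7.38×10^9 m³ × (907/1001) = 6.687×10^9 m³ of water.
Spread over 3.48×10^14 m² of ocean, Δh = 6.687×10^9 / 3.48×10^14 = 1.92×10^-5 m = 1.92×10^-3 cm.

≈ 1.92×10^-3 cm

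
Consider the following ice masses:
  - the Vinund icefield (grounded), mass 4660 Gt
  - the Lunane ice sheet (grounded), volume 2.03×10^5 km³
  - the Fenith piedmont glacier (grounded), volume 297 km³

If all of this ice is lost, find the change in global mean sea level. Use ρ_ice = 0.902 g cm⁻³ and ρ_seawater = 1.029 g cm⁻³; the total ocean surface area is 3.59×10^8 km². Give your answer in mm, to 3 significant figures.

Vinund: 4660 Gt = 4.660×10^15 kg; dividing by ρ_w = 1.029 g cm⁻³ = 1029 kg m⁻³ gives 4.529×10^12 m³ of water.
Lunane: 2.03×10^5 km³ × (902/1029) = 1.779×10^5 km³ of water.
Fenith: 297 km³ × (902/1029) = 260.3 km³ of water.
Total added water ≈ 1.827×10^14 m³ over 3.59×10^14 m² → Δh = 0.509 m = 509 mm.

≈ 509 mm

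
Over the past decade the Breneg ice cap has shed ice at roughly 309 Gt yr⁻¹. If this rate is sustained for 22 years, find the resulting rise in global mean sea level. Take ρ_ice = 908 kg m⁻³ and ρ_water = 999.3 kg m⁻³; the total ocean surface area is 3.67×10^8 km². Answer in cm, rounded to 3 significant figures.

≈ 1.85 cm

Total mass lost = 309 Gt/yr × 22 yr = 6798 Gt = 6.798×10^15 kg.
ρ_w = 999.3 kg m⁻³, so water volume = 6.798×10^15 / 999.3 = 6.803×10^12 m³.
Δh = 6.803×10^12 / 3.67×10^14 = 0.0185 m = 1.85 cm.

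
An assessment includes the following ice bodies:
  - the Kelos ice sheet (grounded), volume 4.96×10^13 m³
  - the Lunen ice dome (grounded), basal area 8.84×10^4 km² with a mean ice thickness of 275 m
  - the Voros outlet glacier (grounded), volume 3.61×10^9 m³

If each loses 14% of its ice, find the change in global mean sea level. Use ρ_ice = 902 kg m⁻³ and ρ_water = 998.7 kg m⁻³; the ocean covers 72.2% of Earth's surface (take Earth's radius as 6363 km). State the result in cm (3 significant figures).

≈ 2.54 cm

Kelos: 0.14 × 4.96×10^13 m³ × (902/998.7) = 6.272×10^12 m³ of water.
Lunen: ice volume = 8.84×10^4 km² × 275 m = 2.431×10^4 km³; 0.14 × 2.431×10^4 × (902/998.7) = 3074 km³ of water.
Voros: 0.14 × 3.61×10^9 m³ × (902/998.7) = 4.565×10^8 m³ of water.
Total added water ≈ 9.346×10^12 m³ over 3.67×10^14 m² → Δh = 0.0254 m = 2.54 cm.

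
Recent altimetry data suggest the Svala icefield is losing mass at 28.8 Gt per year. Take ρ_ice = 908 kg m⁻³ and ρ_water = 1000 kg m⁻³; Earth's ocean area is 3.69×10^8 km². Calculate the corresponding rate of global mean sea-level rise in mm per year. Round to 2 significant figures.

ρ_w = 1000 kg m⁻³. Annual water volume added = 28.8 Gt / ρ_w = 2.880×10^13 kg / 1000 kg m⁻³ = 2.880×10^10 m³.
Δh per year = 2.880×10^10 / 3.69×10^14 = 7.80×10^-5 m = 0.078 mm.

≈ 0.078 mm/yr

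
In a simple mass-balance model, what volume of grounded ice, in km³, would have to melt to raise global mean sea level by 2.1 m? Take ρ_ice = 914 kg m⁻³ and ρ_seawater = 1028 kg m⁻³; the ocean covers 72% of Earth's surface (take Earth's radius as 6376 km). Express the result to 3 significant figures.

Required water volume = Δh × A = 2.1 m × 3.68×10^14 m² = 7.724×10^14 m³ = 7.724×10^5 km³.
Ice volume = water volume × ρ_w/ρ_ice = 7.724×10^5 × 1028/914 = 8.69×10^5 km³.

≈ 8.69×10^5 km³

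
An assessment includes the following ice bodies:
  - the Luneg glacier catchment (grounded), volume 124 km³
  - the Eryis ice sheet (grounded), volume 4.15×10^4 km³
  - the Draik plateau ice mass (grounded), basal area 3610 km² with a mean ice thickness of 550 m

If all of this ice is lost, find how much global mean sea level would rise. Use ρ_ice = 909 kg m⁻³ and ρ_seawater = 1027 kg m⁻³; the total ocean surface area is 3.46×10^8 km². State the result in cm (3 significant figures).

Luneg: 124 km³ × (909/1027) = 109.8 km³ of water.
Eryis: 4.15×10^4 km³ × (909/1027) = 3.673×10^4 km³ of water.
Draik: ice volume = 3610 km² × 550 m = 1986 km³; 1986 × (909/1027) = 1757 km³ of water.
Total added water ≈ 3.860×10^13 m³ over 3.46×10^14 m² → Δh = 0.112 m = 11.2 cm.

≈ 11.2 cm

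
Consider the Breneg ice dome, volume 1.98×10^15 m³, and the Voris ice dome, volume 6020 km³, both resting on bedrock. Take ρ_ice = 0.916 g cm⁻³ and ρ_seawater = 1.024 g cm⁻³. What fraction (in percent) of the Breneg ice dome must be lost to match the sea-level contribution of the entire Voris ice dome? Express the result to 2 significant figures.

≈ 0.30 %

Equal sea-level rise means equal mass of meltwater, i.e. equal mass of ice lost.
Ice mass of Voris: 5.514×10^15 kg; ice mass of Breneg: 1.814×10^18 kg.
Fraction required = 5.514×10^15 / 1.814×10^18 = 3.04×10^-3 → 0.30 %.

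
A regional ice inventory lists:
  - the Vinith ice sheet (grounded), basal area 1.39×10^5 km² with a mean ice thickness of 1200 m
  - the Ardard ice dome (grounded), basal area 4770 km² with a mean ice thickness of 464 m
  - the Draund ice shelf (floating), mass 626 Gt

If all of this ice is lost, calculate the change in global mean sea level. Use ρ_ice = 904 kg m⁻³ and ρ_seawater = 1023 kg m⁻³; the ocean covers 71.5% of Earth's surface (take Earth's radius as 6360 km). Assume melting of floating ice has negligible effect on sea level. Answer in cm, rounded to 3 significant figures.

≈ 41.1 cm

Vinith: ice volume = 1.39×10^5 km² × 1200 m = 1.668×10^5 km³; 1.668×10^5 × (904/1023) = 1.474×10^5 km³ of water.
Ardard: ice volume = 4770 km² × 464 m = 2213 km³; 2213 × (904/1023) = 1956 km³ of water.
The Draund ice shelf is floating and already displaces its own weight of water, so its melt adds essentially nothing to sea level.
Total added water ≈ 1.494×10^14 m³ over 3.63×10^14 m² → Δh = 0.411 m = 41.1 cm.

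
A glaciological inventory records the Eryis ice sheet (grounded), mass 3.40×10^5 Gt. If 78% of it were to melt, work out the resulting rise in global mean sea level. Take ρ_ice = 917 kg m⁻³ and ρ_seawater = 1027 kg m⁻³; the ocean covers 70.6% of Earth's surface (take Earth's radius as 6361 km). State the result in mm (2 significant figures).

≈ 720 mm

Eryis: 0.78 × 3.40×10^5 Gt = 2.652×10^17 kg; dividing by ρ_w = 1027 kg m⁻³ gives 2.582×10^14 m³ of water.
Spread over 3.59×10^14 m² of ocean, Δh = 2.582×10^14 / 3.59×10^14 = 0.719 m = 720 mm.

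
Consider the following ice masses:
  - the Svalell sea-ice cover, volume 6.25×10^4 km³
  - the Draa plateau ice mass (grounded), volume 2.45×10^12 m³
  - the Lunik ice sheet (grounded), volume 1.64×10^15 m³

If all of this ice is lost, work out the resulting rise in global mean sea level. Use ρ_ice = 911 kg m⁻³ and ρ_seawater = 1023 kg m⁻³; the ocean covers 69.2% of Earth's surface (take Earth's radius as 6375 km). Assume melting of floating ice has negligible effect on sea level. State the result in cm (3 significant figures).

≈ 414 cm

The Svalell sea-ice cover is floating and already displaces its own weight of water, so its melt adds essentially nothing to sea level.
Draa: 2.45×10^12 m³ × (911/1023) = 2.182×10^12 m³ of water.
Lunik: 1.64×10^15 m³ × (911/1023) = 1.460×10^15 m³ of water.
Total added water ≈ 1.463×10^15 m³ over 3.53×10^14 m² → Δh = 4.14 m = 414 cm.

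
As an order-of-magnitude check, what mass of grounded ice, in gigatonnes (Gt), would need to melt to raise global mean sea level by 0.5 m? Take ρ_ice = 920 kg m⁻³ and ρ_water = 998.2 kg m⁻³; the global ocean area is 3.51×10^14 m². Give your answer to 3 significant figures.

≈ 1.75×10^5 Gt

Required water volume = Δh × A = 0.5 m × 3.51×10^14 m² = 1.755×10^14 m³.
ρ_w = 998.2 kg m⁻³, so the mass of water = 1.755×10^14 m³ × 998.2 kg m⁻³ = 1.752×10^17 kg = 1.75×10^5 Gt (and the same mass of ice, by conservation).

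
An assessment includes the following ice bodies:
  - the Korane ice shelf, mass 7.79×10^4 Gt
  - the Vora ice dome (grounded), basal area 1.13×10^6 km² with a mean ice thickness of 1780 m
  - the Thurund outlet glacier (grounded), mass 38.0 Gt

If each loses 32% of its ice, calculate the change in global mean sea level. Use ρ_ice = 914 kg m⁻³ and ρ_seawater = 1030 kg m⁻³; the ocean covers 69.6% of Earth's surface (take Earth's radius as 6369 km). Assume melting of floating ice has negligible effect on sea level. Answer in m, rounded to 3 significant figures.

The Korane ice shelf is floating and already displaces its own weight of water, so its melt adds essentially nothing to sea level.
Vora: ice volume = 1.13×10^6 km² × 1780 m = 2.011×10^6 km³; 0.32 × 2.011×10^6 × (914/1030) = 5.712×10^5 km³ of water.
Thurund: 0.32 × 38.0 Gt = 1.216×10^13 kg; dividing by ρ_w = 1030 kg m⁻³ gives 1.181×10^10 m³ of water.
Total added water ≈ 5.712×10^14 m³ over 3.55×10^14 m² → Δh = 1.61 m.

≈ 1.61 m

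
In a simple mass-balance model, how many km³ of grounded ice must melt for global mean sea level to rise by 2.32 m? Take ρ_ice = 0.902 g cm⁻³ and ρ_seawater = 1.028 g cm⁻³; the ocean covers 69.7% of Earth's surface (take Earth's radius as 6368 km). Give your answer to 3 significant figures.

Required water volume = Δh × A = 2.32 m × 3.55×10^14 m² = 8.240×10^14 m³ = 8.240×10^5 km³.
Ice volume = water volume × ρ_w/ρ_ice = 8.240×10^5 × 1028/902 = 9.39×10^5 km³.

≈ 9.39×10^5 km³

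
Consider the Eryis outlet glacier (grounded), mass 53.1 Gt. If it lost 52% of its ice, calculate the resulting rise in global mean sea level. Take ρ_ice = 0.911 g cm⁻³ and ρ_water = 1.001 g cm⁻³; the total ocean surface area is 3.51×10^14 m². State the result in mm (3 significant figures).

≈ 0.0786 mm

Eryis: 0.52 × 53.1 Gt = 2.761×10^13 kg; dividing by ρ_w = 1.001 g cm⁻³ = 1001 kg m⁻³ gives 2.758×10^10 m³ of water.
Spread over 3.51×10^14 m² of ocean, Δh = 2.758×10^10 / 3.51×10^14 = 7.86×10^-5 m = 0.0786 mm.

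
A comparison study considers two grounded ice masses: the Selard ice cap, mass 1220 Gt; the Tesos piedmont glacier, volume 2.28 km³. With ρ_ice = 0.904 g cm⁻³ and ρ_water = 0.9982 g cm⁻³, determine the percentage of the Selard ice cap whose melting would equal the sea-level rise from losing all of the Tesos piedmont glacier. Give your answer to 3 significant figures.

≈ 0.169 %

Equal sea-level rise means equal mass of meltwater, i.e. equal mass of ice lost.
Ice mass of Tesos: 2.061×10^12 kg; ice mass of Selard: 1.220×10^15 kg.
Fraction required = 2.061×10^12 / 1.220×10^15 = 1.69×10^-3 → 0.169 %.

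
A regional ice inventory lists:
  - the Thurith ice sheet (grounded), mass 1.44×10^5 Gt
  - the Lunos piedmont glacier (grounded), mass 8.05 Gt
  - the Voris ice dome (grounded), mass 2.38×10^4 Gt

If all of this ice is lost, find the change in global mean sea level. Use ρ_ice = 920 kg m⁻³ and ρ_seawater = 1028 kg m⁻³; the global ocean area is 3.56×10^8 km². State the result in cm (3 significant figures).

Thurith: 1.44×10^5 Gt = 1.440×10^17 kg; dividing by ρ_w = 1028 kg m⁻³ gives 1.401×10^14 m³ of water.
Lunos: 8.05 Gt = 8.050×10^12 kg; dividing by ρ_w = 1028 kg m⁻³ gives 7.831×10^9 m³ of water.
Voris: 2.38×10^4 Gt = 2.380×10^16 kg; dividing by ρ_w = 1028 kg m⁻³ gives 2.315×10^13 m³ of water.
Total added water ≈ 1.632×10^14 m³ over 3.56×10^14 m² → Δh = 0.459 m = 45.9 cm.

≈ 45.9 cm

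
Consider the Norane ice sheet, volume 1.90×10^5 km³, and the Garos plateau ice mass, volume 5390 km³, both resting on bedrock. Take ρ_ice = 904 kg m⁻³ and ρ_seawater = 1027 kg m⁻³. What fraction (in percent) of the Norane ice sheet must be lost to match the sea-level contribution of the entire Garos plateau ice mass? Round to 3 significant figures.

≈ 2.84 %

Equal sea-level rise means equal mass of meltwater, i.e. equal mass of ice lost.
Ice mass of Garos: 4.873×10^15 kg; ice mass of Norane: 1.718×10^17 kg.
Fraction required = 4.873×10^15 / 1.718×10^17 = 0.0284 → 2.84 %.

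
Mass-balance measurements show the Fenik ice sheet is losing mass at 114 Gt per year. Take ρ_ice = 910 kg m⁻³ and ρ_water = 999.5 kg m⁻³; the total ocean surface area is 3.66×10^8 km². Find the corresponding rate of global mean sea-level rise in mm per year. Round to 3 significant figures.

≈ 0.312 mm/yr

ρ_w = 999.5 kg m⁻³. Annual water volume added = 114 Gt / ρ_w = 1.140×10^14 kg / 999.5 kg m⁻³ = 1.141×10^11 m³.
Δh per year = 1.141×10^11 / 3.66×10^14 = 3.12×10^-4 m = 0.312 mm.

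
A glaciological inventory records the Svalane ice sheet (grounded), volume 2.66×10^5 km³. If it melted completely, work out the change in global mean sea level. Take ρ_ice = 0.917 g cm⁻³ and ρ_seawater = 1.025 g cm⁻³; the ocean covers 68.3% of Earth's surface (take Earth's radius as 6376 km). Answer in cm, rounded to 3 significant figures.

≈ 68.2 cm

Svalane: 2.66×10^5 km³ × (917/1025) = 2.380×10^5 km³ of water.
Spread over 3.49×10^14 m² of ocean, Δh = 2.380×10^14 / 3.49×10^14 = 0.682 m = 68.2 cm.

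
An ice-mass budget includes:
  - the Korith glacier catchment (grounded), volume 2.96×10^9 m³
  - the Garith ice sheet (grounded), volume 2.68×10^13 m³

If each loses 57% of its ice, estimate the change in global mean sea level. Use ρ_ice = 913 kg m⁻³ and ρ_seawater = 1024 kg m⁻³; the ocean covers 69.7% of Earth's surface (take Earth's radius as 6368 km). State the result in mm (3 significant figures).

Korith: 0.57 × 2.96×10^9 m³ × (913/1024) = 1.504×10^9 m³ of water.
Garith: 0.57 × 2.68×10^13 m³ × (913/1024) = 1.362×10^13 m³ of water.
Total added water ≈ 1.362×10^13 m³ over 3.55×10^14 m² → Δh = 0.0384 m = 38.4 mm.

≈ 38.4 mm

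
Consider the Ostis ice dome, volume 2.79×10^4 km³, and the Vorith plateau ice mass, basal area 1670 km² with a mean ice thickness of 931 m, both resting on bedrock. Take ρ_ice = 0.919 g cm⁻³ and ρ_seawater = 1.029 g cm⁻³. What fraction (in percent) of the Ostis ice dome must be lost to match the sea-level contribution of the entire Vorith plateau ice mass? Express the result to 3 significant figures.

≈ 5.57 %

Equal sea-level rise means equal mass of meltwater, i.e. equal mass of ice lost.
Ice mass of Vorith: 1.429×10^15 kg; ice mass of Ostis: 2.564×10^16 kg.
Fraction required = 1.429×10^15 / 2.564×10^16 = 0.0557 → 5.57 %.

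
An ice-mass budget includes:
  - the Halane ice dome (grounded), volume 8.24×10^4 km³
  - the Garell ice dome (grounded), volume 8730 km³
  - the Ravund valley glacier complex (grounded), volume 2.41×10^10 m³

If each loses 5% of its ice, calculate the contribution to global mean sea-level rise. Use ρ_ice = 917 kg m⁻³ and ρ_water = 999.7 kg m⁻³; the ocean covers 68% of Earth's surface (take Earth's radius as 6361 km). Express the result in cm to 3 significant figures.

Halane: 0.05 × 8.24×10^4 km³ × (917/999.7) = 3779 km³ of water.
Garell: 0.05 × 8730 km³ × (917/999.7) = 400.4 km³ of water.
Ravund: 0.05 × 2.41×10^10 m³ × (917/999.7) = 1.105×10^9 m³ of water.
Total added water ≈ 4.181×10^12 m³ over 3.46×10^14 m² → Δh = 0.0121 m = 1.21 cm.

≈ 1.21 cm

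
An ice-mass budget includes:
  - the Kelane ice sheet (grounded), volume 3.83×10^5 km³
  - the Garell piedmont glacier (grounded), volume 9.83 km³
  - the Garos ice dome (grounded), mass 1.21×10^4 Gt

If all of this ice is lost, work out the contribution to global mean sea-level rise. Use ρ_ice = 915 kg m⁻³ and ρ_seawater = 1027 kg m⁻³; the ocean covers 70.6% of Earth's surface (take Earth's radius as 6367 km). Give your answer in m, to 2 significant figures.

Kelane: 3.83×10^5 km³ × (915/1027) = 3.412×10^5 km³ of water.
Garell: 9.83 km³ × (915/1027) = 8.758 km³ of water.
Garos: 1.21×10^4 Gt = 1.210×10^16 kg; dividing by ρ_w = 1027 kg m⁻³ gives 1.178×10^13 m³ of water.
Total added water ≈ 3.530×10^14 m³ over 3.60×10^14 m² → Δh = 0.982 m.

≈ 0.98 m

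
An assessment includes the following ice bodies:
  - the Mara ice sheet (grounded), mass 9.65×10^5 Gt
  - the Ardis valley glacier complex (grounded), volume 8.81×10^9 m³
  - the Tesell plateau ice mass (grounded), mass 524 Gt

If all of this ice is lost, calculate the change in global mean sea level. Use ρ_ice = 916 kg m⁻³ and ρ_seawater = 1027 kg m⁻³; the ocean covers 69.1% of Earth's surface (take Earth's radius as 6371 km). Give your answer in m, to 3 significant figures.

≈ 2.67 m

Mara: 9.65×10^5 Gt = 9.650×10^17 kg; dividing by ρ_w = 1027 kg m⁻³ gives 9.396×10^14 m³ of water.
Ardis: 8.81×10^9 m³ × (916/1027) = 7.858×10^9 m³ of water.
Tesell: 524 Gt = 5.240×10^14 kg; dividing by ρ_w = 1027 kg m⁻³ gives 5.102×10^11 m³ of water.
Total added water ≈ 9.401×10^14 m³ over 3.52×10^14 m² → Δh = 2.67 m.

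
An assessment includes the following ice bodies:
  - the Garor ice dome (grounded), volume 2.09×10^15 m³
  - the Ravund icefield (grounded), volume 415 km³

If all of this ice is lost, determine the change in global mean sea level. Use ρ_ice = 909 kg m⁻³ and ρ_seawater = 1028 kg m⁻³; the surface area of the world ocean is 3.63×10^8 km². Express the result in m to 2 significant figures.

Garor: 2.09×10^15 m³ × (909/1028) = 1.848×10^15 m³ of water.
Ravund: 415 km³ × (909/1028) = 367.0 km³ of water.
Total added water ≈ 1.848×10^15 m³ over 3.63×10^14 m² → Δh = 5.09 m.

≈ 5.1 m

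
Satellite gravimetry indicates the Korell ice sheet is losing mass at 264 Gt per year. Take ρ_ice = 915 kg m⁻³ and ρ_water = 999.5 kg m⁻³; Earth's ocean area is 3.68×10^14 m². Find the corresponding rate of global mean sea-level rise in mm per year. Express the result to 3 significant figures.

≈ 0.718 mm/yr

ρ_w = 999.5 kg m⁻³. Annual water volume added = 264 Gt / ρ_w = 2.640×10^14 kg / 999.5 kg m⁻³ = 2.641×10^11 m³.
Δh per year = 2.641×10^11 / 3.68×10^14 = 7.18×10^-4 m = 0.718 mm.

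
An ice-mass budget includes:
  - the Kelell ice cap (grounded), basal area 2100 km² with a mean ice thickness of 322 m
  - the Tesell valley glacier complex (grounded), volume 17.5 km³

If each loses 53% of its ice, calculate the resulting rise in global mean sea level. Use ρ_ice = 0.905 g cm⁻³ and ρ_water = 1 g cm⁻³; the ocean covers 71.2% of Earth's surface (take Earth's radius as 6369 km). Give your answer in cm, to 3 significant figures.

≈ 0.0917 cm

Kelell: ice volume = 2100 km² × 322 m = 676.2 km³; 0.53 × 676.2 × (905/1000) = 324.3 km³ of water.
Tesell: 0.53 × 17.5 km³ × (905/1000) = 8.394 km³ of water.
Total added water ≈ 3.327×10^11 m³ over 3.63×10^14 m² → Δh = 9.17×10^-4 m = 0.0917 cm.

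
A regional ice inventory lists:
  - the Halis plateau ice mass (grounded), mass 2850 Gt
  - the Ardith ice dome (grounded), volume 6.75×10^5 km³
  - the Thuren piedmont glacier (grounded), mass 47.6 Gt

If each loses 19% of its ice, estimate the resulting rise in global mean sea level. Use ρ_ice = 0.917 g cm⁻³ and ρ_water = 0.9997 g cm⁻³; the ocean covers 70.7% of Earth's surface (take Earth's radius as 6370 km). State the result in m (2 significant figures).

Halis: 0.19 × 2850 Gt = 5.415×10^14 kg; dividing by ρ_w = 0.9997 g cm⁻³ = 999.7 kg m⁻³ gives 5.417×10^11 m³ of water.
Ardith: 0.19 × 6.75×10^5 km³ × (917/999.7) = 1.176×10^5 km³ of water.
Thuren: 0.19 × 47.6 Gt = 9.044×10^12 kg; dividing by ρ_w = 999.7 kg m⁻³ gives 9.047×10^9 m³ of water.
Total added water ≈ 1.182×10^14 m³ over 3.61×10^14 m² → Δh = 0.328 m.

≈ 0.33 m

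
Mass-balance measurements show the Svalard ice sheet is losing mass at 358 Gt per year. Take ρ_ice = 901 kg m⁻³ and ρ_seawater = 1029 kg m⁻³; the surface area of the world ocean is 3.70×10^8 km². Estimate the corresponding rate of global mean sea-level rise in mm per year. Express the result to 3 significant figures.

≈ 0.940 mm/yr

ρ_w = 1029 kg m⁻³. Annual water volume added = 358 Gt / ρ_w = 3.580×10^14 kg / 1029 kg m⁻³ = 3.479×10^11 m³.
Δh per year = 3.479×10^11 / 3.70×10^14 = 9.40×10^-4 m = 0.940 mm.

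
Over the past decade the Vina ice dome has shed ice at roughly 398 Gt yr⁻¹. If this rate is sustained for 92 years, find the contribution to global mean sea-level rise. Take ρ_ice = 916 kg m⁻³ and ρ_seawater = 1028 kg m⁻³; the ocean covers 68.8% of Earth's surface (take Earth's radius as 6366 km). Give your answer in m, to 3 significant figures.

Total mass lost = 398 Gt/yr × 92 yr = 3.662×10^4 Gt = 3.662×10^16 kg.
ρ_w = 1028 kg m⁻³, so water volume = 3.662×10^16 / 1028 = 3.562×10^13 m³.
Δh = 3.562×10^13 / 3.50×10^14 = 0.102 m.

≈ 0.102 m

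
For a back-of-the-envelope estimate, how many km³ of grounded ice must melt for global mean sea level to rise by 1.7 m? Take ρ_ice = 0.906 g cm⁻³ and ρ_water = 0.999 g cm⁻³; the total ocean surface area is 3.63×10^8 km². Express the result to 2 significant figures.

Required water volume = Δh × A = 1.7 m × 3.63×10^14 m² = 6.171×10^14 m³ = 6.171×10^5 km³.
Ice volume = water volume × ρ_w/ρ_ice = 6.171×10^5 × 999/906 = 6.8×10^5 km³.

≈ 6.8×10^5 km³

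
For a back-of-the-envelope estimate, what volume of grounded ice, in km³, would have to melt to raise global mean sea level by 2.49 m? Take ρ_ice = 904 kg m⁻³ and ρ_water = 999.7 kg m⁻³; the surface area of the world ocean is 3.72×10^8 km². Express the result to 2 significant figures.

≈ 1.0×10^6 km³

Required water volume = Δh × A = 2.49 m × 3.72×10^14 m² = 9.263×10^14 m³ = 9.263×10^5 km³.
Ice volume = water volume × ρ_w/ρ_ice = 9.263×10^5 × 999.7/904 = 1.0×10^6 km³.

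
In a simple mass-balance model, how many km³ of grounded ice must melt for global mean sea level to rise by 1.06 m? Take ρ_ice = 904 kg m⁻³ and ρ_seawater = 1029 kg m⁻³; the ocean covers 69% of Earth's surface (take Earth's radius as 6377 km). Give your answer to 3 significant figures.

Required water volume = Δh × A = 1.06 m × 3.53×10^14 m² = 3.738×10^14 m³ = 3.738×10^5 km³.
Ice volume = water volume × ρ_w/ρ_ice = 3.738×10^5 × 1029/904 = 4.25×10^5 km³.

≈ 4.25×10^5 km³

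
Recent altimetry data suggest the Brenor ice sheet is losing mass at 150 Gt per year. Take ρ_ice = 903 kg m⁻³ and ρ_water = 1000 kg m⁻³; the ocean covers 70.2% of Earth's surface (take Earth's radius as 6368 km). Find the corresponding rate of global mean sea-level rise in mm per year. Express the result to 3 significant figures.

ρ_w = 1000 kg m⁻³. Annual water volume added = 150 Gt / ρ_w = 1.500×10^14 kg / 1000 kg m⁻³ = 1.500×10^11 m³.
Δh per year = 1.500×10^11 / 3.58×10^14 = 4.19×10^-4 m = 0.419 mm.

≈ 0.419 mm/yr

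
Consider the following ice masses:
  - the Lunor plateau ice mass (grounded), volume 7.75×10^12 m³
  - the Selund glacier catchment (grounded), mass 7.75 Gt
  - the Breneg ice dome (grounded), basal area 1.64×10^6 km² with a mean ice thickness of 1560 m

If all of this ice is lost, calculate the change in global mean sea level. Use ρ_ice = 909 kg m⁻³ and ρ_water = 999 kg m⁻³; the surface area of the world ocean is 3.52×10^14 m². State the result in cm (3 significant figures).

≈ 663 cm

Lunor: 7.75×10^12 m³ × (909/999) = 7.052×10^12 m³ of water.
Selund: 7.75 Gt = 7.750×10^12 kg; dividing by ρ_w = 999 kg m⁻³ gives 7.758×10^9 m³ of water.
Breneg: ice volume = 1.64×10^6 km² × 1560 m = 2.558×10^6 km³; 2.558×10^6 × (909/999) = 2.328×10^6 km³ of water.
Total added water ≈ 2.335×10^15 m³ over 3.52×10^14 m² → Δh = 6.63 m = 663 cm.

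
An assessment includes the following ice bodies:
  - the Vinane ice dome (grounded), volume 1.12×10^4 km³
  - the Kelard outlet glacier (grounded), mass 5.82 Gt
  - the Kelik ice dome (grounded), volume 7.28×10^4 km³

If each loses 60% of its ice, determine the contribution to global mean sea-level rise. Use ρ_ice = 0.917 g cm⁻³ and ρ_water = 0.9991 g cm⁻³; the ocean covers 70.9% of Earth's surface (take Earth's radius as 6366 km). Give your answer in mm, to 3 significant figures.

≈ 128 mm

Vinane: 0.6 × 1.12×10^4 km³ × (917/999.1) = 6168 km³ of water.
Kelard: 0.6 × 5.82 Gt = 3.492×10^12 kg; dividing by ρ_w = 0.9991 g cm⁻³ = 999.1 kg m⁻³ gives 3.495×10^9 m³ of water.
Kelik: 0.6 × 7.28×10^4 km³ × (917/999.1) = 4.009×10^4 km³ of water.
Total added water ≈ 4.626×10^13 m³ over 3.61×10^14 m² → Δh = 0.128 m = 128 mm.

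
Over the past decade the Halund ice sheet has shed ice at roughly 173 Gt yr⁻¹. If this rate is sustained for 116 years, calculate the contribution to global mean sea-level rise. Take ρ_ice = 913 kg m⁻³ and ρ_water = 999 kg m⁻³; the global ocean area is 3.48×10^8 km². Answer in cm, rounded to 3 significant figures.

≈ 5.77 cm

Total mass lost = 173 Gt/yr × 116 yr = 2.007×10^4 Gt = 2.007×10^16 kg.
ρ_w = 999 kg m⁻³, so water volume = 2.007×10^16 / 999 = 2.009×10^13 m³.
Δh = 2.009×10^13 / 3.48×10^14 = 0.0577 m = 5.77 cm.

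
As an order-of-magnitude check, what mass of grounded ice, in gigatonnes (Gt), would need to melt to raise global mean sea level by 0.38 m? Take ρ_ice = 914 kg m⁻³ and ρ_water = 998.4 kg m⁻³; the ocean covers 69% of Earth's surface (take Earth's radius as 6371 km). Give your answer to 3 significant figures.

≈ 1.34×10^5 Gt

Required water volume = Δh × A = 0.38 m × 3.52×10^14 m² = 1.337×10^14 m³.
ρ_w = 998.4 kg m⁻³, so the mass of water = 1.337×10^14 m³ × 998.4 kg m⁻³ = 1.335×10^17 kg = 1.34×10^5 Gt (and the same mass of ice, by conservation).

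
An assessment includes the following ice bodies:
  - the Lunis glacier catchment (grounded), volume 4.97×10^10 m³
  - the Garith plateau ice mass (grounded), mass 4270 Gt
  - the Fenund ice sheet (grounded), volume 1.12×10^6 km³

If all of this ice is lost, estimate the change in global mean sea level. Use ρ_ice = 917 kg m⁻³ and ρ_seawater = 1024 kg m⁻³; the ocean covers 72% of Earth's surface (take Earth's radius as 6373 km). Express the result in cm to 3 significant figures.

Lunis: 4.97×10^10 m³ × (917/1024) = 4.451×10^10 m³ of water.
Garith: 4270 Gt = 4.270×10^15 kg; dividing by ρ_w = 1024 kg m⁻³ gives 4.170×10^12 m³ of water.
Fenund: 1.12×10^6 km³ × (917/1024) = 1.003×10^6 km³ of water.
Total added water ≈ 1.007×10^15 m³ over 3.67×10^14 m² → Δh = 2.74 m = 274 cm.

≈ 274 cm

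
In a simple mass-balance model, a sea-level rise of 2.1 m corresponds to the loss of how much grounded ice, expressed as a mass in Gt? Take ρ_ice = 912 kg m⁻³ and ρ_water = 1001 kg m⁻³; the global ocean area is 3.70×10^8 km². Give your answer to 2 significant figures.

≈ 7.8×10^5 Gt

Required water volume = Δh × A = 2.1 m × 3.70×10^14 m² = 7.770×10^14 m³.
ρ_w = 1001 kg m⁻³, so the mass of water = 7.770×10^14 m³ × 1001 kg m⁻³ = 7.778×10^17 kg = 7.8×10^5 Gt (and the same mass of ice, by conservation).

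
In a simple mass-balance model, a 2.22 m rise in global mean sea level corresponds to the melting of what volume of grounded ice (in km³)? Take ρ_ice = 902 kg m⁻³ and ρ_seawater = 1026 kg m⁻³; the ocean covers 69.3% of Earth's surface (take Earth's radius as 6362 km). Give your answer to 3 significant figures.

≈ 8.90×10^5 km³

Required water volume = Δh × A = 2.22 m × 3.52×10^14 m² = 7.825×10^14 m³ = 7.825×10^5 km³.
Ice volume = water volume × ρ_w/ρ_ice = 7.825×10^5 × 1026/902 = 8.90×10^5 km³.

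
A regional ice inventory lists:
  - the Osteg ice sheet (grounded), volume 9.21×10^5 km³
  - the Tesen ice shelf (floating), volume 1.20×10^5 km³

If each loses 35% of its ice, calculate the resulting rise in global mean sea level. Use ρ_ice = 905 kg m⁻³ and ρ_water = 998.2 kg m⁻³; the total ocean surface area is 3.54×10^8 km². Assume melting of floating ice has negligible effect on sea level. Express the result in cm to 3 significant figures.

Osteg: 0.35 × 9.21×10^5 km³ × (905/998.2) = 2.923×10^5 km³ of water.
The Tesen ice shelf is floating and already displaces its own weight of water, so its melt adds essentially nothing to sea level.
Total added water ≈ 2.923×10^14 m³ over 3.54×10^14 m² → Δh = 0.826 m = 82.6 cm.

≈ 82.6 cm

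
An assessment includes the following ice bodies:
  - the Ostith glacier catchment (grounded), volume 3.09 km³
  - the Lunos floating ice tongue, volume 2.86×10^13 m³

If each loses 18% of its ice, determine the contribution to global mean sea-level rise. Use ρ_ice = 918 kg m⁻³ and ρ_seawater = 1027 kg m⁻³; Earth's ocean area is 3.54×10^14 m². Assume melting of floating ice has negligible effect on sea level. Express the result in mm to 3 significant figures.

≈ 1.40×10^-3 mm

Ostith: 0.18 × 3.09 km³ × (918/1027) = 0.4972 km³ of water.
The Lunos floating ice tongue is floating and already displaces its own weight of water, so its melt adds essentially nothing to sea level.
Total added water ≈ 4.972×10^8 m³ over 3.54×10^14 m² → Δh = 1.40×10^-6 m = 1.40×10^-3 mm.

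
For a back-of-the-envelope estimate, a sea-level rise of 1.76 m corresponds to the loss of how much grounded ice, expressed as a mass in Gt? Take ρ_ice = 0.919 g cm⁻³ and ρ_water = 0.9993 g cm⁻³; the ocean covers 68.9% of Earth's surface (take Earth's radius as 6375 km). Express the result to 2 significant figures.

≈ 6.2×10^5 Gt

Required water volume = Δh × A = 1.76 m × 3.52×10^14 m² = 6.193×10^14 m³.
ρ_w = 0.9993 g cm⁻³ = 999.3 kg m⁻³, so the mass of water = 6.193×10^14 m³ × 999.3 kg m⁻³ = 6.189×10^17 kg = 6.2×10^5 Gt (and the same mass of ice, by conservation).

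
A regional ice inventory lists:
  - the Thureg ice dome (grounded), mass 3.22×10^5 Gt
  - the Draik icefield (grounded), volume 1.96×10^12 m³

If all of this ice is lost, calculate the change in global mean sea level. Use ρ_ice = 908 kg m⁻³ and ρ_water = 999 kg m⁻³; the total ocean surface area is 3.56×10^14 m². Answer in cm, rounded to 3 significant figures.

≈ 91.0 cm

Thureg: 3.22×10^5 Gt = 3.220×10^17 kg; dividing by ρ_w = 999 kg m⁻³ gives 3.223×10^14 m³ of water.
Draik: 1.96×10^12 m³ × (908/999) = 1.781×10^12 m³ of water.
Total added water ≈ 3.241×10^14 m³ over 3.56×10^14 m² → Δh = 0.910 m = 91.0 cm.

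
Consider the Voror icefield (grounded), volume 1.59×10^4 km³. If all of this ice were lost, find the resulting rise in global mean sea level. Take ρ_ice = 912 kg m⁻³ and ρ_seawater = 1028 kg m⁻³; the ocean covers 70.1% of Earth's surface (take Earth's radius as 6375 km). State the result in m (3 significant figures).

Voror: 1.59×10^4 km³ × (912/1028) = 1.411×10^4 km³ of water.
Spread over 3.58×10^14 m² of ocean, Δh = 1.411×10^13 / 3.58×10^14 = 0.0394 m.

≈ 0.0394 m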